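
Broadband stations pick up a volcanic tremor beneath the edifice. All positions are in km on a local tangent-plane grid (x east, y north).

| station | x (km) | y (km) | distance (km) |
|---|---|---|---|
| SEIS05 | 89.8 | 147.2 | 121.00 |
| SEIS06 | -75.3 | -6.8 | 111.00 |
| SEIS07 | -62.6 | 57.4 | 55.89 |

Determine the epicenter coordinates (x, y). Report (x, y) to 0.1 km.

Circle about each station: (x − 89.8)² + (y − 147.2)² = 121.00²; (x + 75.3)² + (y + 6.8)² = 111.00²; (x + 62.6)² + (y − 57.4)² = 55.89².
Subtracting pairs of circle equations eliminates x²+y² and gives linear equations (the radical axes):
-330.2 x − 308.0 y = -21695.55
-304.8 x − 179.6 y = -11001.05
Solving the 2×2 system: x ≈ -14.7, y ≈ 86.2 km.

-14.7 km east, 86.2 km north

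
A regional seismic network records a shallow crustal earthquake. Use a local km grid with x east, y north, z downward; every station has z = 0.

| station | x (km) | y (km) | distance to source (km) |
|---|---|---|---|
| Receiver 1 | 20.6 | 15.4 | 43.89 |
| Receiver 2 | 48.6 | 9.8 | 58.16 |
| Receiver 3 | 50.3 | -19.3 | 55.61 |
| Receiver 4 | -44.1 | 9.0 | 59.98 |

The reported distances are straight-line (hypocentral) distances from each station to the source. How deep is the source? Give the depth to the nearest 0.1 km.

29.4 km

Each station gives a sphere (x−x_i)² + (y−y_i)² + z² = d_i² (stations at z=0).
Subtracting the Receiver 1 sphere from Receiver 2 and Receiver 3: z² cancels, leaving linear equations in x and y:
56.0 x − 11.2 y = 340.23
59.4 x − 69.4 y = 1074.92
Solving: x ≈ 3.593, y ≈ -12.414 km (keep extra digits for the depth step; rounded: 3.6, -12.4).
Then from the Receiver 1 sphere: z² = 43.89² − (x − 20.6)² − (y − 15.4)² with x = 3.593, y = -12.414, so z ≈ 29.385 ≈ 29.4 km.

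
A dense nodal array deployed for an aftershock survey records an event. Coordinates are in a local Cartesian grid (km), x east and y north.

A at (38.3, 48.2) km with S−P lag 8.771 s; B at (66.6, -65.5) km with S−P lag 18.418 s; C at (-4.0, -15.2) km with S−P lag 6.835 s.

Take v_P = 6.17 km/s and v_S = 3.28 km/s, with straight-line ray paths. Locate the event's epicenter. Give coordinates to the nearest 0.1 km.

x ≈ -20.3 km, y ≈ 29.8 km

Distance from S−P lag: d = Δt · v_P v_S / (v_P − v_S) = Δt · (6.17·3.28)/(6.17−3.28) ≈ 7.0026·Δt.
So d_A = 61.42, d_B = 128.97, d_C = 47.86 km.
Circle about each station: (x − 38.3)² + (y − 48.2)² = 61.42²; (x − 66.6)² + (y + 65.5)² = 128.97²; (x + 4.0)² + (y + 15.2)² = 47.86².
Subtracting the A equation from the B and C equations removes the quadratic terms:
56.6 x − 227.4 y = -7925.16
-84.6 x − 126.8 y = -2061.25
Solving the 2×2 system: x ≈ -20.3, y ≈ 29.8 km.
Check against A (with the unrounded x, y): √((x − 38.3)²+(y − 48.2)²) = 61.42 ≈ 61.42 km. ✓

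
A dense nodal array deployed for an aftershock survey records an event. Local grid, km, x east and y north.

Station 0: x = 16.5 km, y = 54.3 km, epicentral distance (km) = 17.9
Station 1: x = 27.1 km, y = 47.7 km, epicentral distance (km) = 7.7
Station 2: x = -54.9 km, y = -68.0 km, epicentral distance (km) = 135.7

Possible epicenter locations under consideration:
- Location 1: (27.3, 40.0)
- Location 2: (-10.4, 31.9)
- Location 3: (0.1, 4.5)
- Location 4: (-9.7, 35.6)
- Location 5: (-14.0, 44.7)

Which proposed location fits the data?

Location 1

For each candidate, compare |candidate − station| to the reported distance:
Location 1: residuals Station 0 0.0, Station 1 0.0, Station 2 0.0 → max 0.0 km
Location 2: residuals Station 0 17.1, Station 1 33.0, Station 2 26.3 → max 33.0 km
Location 3: residuals Station 0 34.5, Station 1 43.2, Station 2 44.7 → max 44.7 km
Location 4: residuals Station 0 14.3, Station 1 31.0, Station 2 22.7 → max 31.0 km
Location 5: residuals Station 0 14.1, Station 1 33.5, Station 2 15.8 → max 33.5 km
Only Location 1 has all residuals ≈ 0.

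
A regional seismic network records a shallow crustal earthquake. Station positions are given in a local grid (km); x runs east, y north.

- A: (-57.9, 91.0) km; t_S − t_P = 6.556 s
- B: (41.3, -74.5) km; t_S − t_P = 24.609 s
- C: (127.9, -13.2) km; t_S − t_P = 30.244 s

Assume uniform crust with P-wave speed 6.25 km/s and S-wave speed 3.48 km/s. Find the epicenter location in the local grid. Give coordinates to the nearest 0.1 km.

(-98.3, 59.1)

Distance from S−P lag: d = Δt · v_P v_S / (v_P − v_S) = Δt · (6.25·3.48)/(6.25−3.48) ≈ 7.8520·Δt.
So d_A = 51.48, d_B = 193.23, d_C = 237.48 km.
Circle about each station: (x + 57.9)² + (y − 91.0)² = 51.48²; (x − 41.3)² + (y + 74.5)² = 193.23²; (x − 127.9)² + (y + 13.2)² = 237.48².
Subtracting pairs of circle equations eliminates x²+y² and gives linear equations (the radical axes):
198.4 x − 331.0 y = -39065.11
371.6 x − 208.4 y = -48847.32
Solving the 2×2 system: x ≈ -98.3, y ≈ 59.1 km.
Check against A (with the unrounded x, y): √((x + 57.9)²+(y − 91.0)²) = 51.49 ≈ 51.48 km. ✓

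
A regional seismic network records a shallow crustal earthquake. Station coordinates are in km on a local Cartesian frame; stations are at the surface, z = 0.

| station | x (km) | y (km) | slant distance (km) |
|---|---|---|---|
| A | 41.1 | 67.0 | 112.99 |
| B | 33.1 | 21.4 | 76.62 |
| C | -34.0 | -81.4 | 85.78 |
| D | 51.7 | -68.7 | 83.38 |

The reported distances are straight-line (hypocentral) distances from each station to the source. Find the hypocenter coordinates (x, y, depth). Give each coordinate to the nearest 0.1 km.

Each station gives a sphere (x−x_i)² + (y−y_i)² + z² = d_i² (stations at z=0).
Subtracting the A sphere from B and C: z² cancels, leaving linear equations in x and y:
-16.0 x − 91.2 y = 2271.48
-150.2 x − 296.8 y = 7012.28
Solving: x ≈ 3.872, y ≈ -25.586 km (keep extra digits for the depth step; rounded: 3.9, -25.6).
Then from the A sphere: z² = 112.99² − (x − 41.1)² − (y − 67.0)² with x = 3.872, y = -25.586, so z ≈ 52.997 ≈ 53.0 km.

x ≈ 3.9 km, y ≈ -25.6 km, depth ≈ 53.0 km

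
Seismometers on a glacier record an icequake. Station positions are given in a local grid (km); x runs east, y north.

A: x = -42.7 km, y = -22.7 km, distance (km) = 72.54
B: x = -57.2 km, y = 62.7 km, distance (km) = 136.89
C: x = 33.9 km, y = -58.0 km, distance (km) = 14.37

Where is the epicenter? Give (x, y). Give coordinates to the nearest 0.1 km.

Circle about each station: (x + 42.7)² + (y + 22.7)² = 72.54²; (x + 57.2)² + (y − 62.7)² = 136.89²; (x − 33.9)² + (y + 58.0)² = 14.37².
Subtracting pairs of circle equations eliminates x²+y² and gives linear equations (the radical axes):
-29.0 x + 170.8 y = -8612.27
153.2 x − 70.6 y = 7230.18
Solving the 2×2 system: x ≈ 26.0, y ≈ -46.0 km.

x ≈ 26.0 km, y ≈ -46.0 km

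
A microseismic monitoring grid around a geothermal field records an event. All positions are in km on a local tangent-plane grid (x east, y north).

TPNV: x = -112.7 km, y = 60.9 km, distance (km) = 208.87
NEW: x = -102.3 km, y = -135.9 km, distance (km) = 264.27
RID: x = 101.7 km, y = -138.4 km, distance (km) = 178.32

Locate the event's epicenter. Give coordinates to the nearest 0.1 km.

Circle about each station: (x + 112.7)² + (y − 60.9)² = 208.87²; (x + 102.3)² + (y + 135.9)² = 264.27²; (x − 101.7)² + (y + 138.4)² = 178.32².
Subtracting pairs of circle equations eliminates x²+y² and gives linear equations (the radical axes):
20.8 x − 393.6 y = -13687.96
428.8 x − 398.6 y = 24916.00
Solving the 2×2 system: x ≈ 95.1, y ≈ 39.8 km.

95.1 km east, 39.8 km north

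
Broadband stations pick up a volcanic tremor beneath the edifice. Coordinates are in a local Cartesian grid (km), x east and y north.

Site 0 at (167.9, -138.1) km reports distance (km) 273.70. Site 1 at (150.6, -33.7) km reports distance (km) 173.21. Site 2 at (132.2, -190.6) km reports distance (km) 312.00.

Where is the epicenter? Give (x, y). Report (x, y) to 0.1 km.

Circle about each station: (x − 167.9)² + (y + 138.1)² = 273.70²; (x − 150.6)² + (y + 33.7)² = 173.21²; (x − 132.2)² + (y + 190.6)² = 312.00².
Subtracting the Site 0 equation from the Site 1 and Site 2 equations removes the quadratic terms:
-34.6 x + 208.8 y = 21464.02
-71.4 x − 105.0 y = -15889.13
Solving the 2×2 system: x ≈ 57.4, y ≈ 112.3 km.

57.4 km east, 112.3 km north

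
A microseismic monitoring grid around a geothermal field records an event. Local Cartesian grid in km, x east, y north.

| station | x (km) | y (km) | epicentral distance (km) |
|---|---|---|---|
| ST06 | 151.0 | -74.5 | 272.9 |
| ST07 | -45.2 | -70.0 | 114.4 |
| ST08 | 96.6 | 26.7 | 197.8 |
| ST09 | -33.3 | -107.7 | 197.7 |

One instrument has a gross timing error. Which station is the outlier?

ST09

Solve using three stations at a time. Using ST06, ST07, ST08 (subtract circle equations pairwise → linear system) gives (x, y) ≈ (-101.2, 29.8).
Distances from that point to each station vs reported:
  ST06: calculated 272.9 vs reported 272.9 → residual 0.0 km
  ST07: calculated 114.4 vs reported 114.4 → residual 0.0 km
  ST08: calculated 197.8 vs reported 197.8 → residual 0.0 km
  ST09: calculated 153.4 vs reported 197.7 → residual 44.3 km
ST06, ST07, ST08 are mutually consistent (residuals ≈ 0); ST09 is off by 44.3 km.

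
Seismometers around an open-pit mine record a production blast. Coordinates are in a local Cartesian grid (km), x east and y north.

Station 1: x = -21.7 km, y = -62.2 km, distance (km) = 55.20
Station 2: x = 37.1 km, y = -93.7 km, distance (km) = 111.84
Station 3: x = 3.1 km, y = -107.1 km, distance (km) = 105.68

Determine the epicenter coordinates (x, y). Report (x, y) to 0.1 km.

Circle about each station: (x + 21.7)² + (y + 62.2)² = 55.20²; (x − 37.1)² + (y + 93.7)² = 111.84²; (x − 3.1)² + (y + 107.1)² = 105.68².
Subtracting the Station 1 equation from the Station 2 and Station 3 equations removes the quadratic terms:
117.6 x − 63.0 y = -3644.78
49.6 x − 89.8 y = -980.93
Solving the 2×2 system: x ≈ -35.7, y ≈ -8.8 km.

x ≈ -35.7 km, y ≈ -8.8 km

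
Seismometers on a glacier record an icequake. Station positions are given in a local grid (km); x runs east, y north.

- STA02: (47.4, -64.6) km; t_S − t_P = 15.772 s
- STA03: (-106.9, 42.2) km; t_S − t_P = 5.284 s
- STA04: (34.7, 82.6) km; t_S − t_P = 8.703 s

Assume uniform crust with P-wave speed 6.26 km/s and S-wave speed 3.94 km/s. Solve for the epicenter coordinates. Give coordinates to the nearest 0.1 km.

Distance from S−P lag: d = Δt · v_P v_S / (v_P − v_S) = Δt · (6.26·3.94)/(6.26−3.94) ≈ 10.6312·Δt.
So d_STA02 = 167.68, d_STA03 = 56.18, d_STA04 = 92.52 km.
Circle about each station: (x − 47.4)² + (y + 64.6)² = 167.68²; (x + 106.9)² + (y − 42.2)² = 56.18²; (x − 34.7)² + (y − 82.6)² = 92.52².
Subtracting pairs of circle equations eliminates x²+y² and gives linear equations (the radical axes):
-308.6 x + 213.6 y = 31748.92
-25.4 x + 294.4 y = 21163.56
Solving the 2×2 system: x ≈ -56.5, y ≈ 67.0 km.

(-56.5, 67.0)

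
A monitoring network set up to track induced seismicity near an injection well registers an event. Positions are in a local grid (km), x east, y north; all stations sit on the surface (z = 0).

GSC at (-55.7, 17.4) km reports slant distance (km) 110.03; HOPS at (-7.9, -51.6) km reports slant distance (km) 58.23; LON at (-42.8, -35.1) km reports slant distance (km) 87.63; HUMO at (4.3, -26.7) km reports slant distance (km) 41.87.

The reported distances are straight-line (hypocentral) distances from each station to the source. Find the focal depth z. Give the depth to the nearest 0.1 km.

z ≈ 15.4 km

Each station gives a sphere (x−x_i)² + (y−y_i)² + z² = d_i² (stations at z=0).
Subtracting the GSC sphere from HOPS and LON: z² cancels, leaving linear equations in x and y:
95.6 x − 138.0 y = 8035.59
25.8 x − 105.0 y = 4086.18
Solving: x ≈ 43.202, y ≈ -28.301 km (keep extra digits for the depth step; rounded: 43.2, -28.3).
Then from the GSC sphere: z² = 110.03² − (x + 55.7)² − (y − 17.4)² with x = 43.202, y = -28.301, so z ≈ 15.376 ≈ 15.4 km.
Check against HUMO (with the unrounded solution): distance 41.86 ≈ 41.87 km. ✓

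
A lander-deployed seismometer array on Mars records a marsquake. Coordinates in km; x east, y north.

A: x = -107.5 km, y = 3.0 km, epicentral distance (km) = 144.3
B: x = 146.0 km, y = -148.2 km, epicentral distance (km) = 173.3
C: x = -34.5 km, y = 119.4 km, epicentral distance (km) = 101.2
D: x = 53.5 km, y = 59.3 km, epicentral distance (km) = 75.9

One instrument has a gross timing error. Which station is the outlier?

Solve using three stations at a time. Using A, B, D (subtract circle equations pairwise → linear system) gives (x, y) ≈ (35.7, -14.5).
Distances from that point to each station vs reported:
  A: calculated 144.3 vs reported 144.3 → residual 0.0 km
  B: calculated 173.3 vs reported 173.3 → residual 0.0 km
  C: calculated 151.2 vs reported 101.2 → residual 50.0 km
  D: calculated 75.9 vs reported 75.9 → residual 0.0 km
A, B, D are mutually consistent (residuals ≈ 0); C is off by 50.0 km.

C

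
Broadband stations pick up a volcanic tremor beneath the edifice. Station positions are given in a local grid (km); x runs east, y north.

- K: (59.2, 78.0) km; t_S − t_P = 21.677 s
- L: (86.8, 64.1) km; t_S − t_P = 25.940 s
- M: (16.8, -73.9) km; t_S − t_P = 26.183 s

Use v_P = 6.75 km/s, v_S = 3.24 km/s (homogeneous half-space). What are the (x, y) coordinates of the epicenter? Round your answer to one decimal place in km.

Distance from S−P lag: d = Δt · v_P v_S / (v_P − v_S) = Δt · (6.75·3.24)/(6.75−3.24) ≈ 6.2308·Δt.
So d_K = 135.06, d_L = 161.63, d_M = 163.14 km.
Circle about each station: (x − 59.2)² + (y − 78.0)² = 135.06²; (x − 86.8)² + (y − 64.1)² = 161.63²; (x − 16.8)² + (y + 73.9)² = 163.14².
Subtracting the K equation from the L and M equations removes the quadratic terms:
55.2 x − 27.8 y = -5828.64
-84.8 x − 303.8 y = -12218.65
Solving the 2×2 system: x ≈ -74.8, y ≈ 61.1 km.

x ≈ -74.8 km, y ≈ 61.1 km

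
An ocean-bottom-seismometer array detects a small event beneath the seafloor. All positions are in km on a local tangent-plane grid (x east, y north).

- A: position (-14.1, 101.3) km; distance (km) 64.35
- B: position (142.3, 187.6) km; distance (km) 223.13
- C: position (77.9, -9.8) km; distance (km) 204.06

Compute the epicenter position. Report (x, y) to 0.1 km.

Circle about each station: (x + 14.1)² + (y − 101.3)² = 64.35²; (x − 142.3)² + (y − 187.6)² = 223.13²; (x − 77.9)² + (y + 9.8)² = 204.06².
Subtracting pairs of circle equations eliminates x²+y² and gives linear equations (the radical axes):
312.8 x + 172.6 y = -663.52
184.0 x − 222.2 y = -41795.61
Solving the 2×2 system: x ≈ -72.7, y ≈ 127.9 km.

x ≈ -72.7 km, y ≈ 127.9 km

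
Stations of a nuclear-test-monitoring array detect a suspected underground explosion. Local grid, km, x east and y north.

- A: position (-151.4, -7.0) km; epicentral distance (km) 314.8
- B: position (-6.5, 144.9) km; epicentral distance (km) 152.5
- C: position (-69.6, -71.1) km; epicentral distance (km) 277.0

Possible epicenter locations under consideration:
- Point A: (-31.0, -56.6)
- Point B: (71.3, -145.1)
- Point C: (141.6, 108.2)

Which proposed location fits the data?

Point C

For each candidate, compare |candidate − station| to the reported distance:
Point A: residuals A 184.6, B 50.5, C 235.8 → max 235.8 km
Point B: residuals A 52.8, B 147.8, C 117.8 → max 147.8 km
Point C: residuals A 0.0, B 0.1, C 0.0 → max 0.1 km
Only Point C has all residuals ≈ 0.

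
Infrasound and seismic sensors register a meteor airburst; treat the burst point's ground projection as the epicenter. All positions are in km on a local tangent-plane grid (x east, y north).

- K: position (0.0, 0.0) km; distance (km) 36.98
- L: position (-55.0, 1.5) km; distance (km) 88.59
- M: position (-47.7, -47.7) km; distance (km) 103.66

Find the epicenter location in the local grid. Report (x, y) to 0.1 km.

31.9 km east, 18.7 km north

Circle about each station: x² + y² = 36.98²; (x + 55.0)² + (y − 1.5)² = 88.59²; (x + 47.7)² + (y + 47.7)² = 103.66².
Subtracting pairs of circle equations eliminates x²+y² and gives linear equations (the radical axes):
-110.0 x + 3.0 y = -3453.42
-95.4 x − 95.4 y = -4827.30
Solving the 2×2 system: x ≈ 31.9, y ≈ 18.7 km.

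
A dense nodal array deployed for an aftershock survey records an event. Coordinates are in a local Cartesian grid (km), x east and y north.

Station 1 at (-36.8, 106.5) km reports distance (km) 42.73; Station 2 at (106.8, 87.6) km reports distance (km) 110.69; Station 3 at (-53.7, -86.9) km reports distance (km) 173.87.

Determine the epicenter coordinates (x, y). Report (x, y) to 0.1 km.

(-3.6, 79.6)

Circle about each station: (x + 36.8)² + (y − 106.5)² = 42.73²; (x − 106.8)² + (y − 87.6)² = 110.69²; (x + 53.7)² + (y + 86.9)² = 173.87².
Subtracting pairs of circle equations eliminates x²+y² and gives linear equations (the radical axes):
287.2 x − 37.8 y = -4042.91
-33.8 x − 386.8 y = -30666.11
Solving the 2×2 system: x ≈ -3.6, y ≈ 79.6 km.
Check against Station 1 (with the unrounded x, y): √((x + 36.8)²+(y − 106.5)²) = 42.73 ≈ 42.73 km. ✓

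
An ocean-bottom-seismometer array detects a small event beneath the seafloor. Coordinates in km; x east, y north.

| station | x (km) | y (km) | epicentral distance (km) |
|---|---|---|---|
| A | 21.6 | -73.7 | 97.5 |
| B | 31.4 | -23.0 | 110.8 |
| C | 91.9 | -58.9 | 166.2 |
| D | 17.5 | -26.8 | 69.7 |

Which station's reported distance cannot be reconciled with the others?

D

Solve using three stations at a time. Using A, B, C (subtract circle equations pairwise → linear system) gives (x, y) ≈ (-74.2, -56.2).
Distances from that point to each station vs reported:
  A: calculated 97.4 vs reported 97.5 → residual 0.1 km
  B: calculated 110.7 vs reported 110.8 → residual 0.1 km
  C: calculated 166.1 vs reported 166.2 → residual 0.1 km
  D: calculated 96.3 vs reported 69.7 → residual 26.6 km
A, B, C are mutually consistent (residuals ≈ 0); D is off by 26.6 km.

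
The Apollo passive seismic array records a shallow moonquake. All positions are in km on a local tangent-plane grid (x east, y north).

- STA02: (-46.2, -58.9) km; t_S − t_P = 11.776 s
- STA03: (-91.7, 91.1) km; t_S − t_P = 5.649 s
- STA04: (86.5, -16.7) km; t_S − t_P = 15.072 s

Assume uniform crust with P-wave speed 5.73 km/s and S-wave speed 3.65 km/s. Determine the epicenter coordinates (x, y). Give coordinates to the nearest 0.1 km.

Distance from S−P lag: d = Δt · v_P v_S / (v_P − v_S) = Δt · (5.73·3.65)/(5.73−3.65) ≈ 10.0550·Δt.
So d_STA02 = 118.41, d_STA03 = 56.80, d_STA04 = 151.55 km.
Circle about each station: (x + 46.2)² + (y + 58.9)² = 118.41²; (x + 91.7)² + (y − 91.1)² = 56.80²; (x − 86.5)² + (y + 16.7)² = 151.55².
Subtracting pairs of circle equations eliminates x²+y² and gives linear equations (the radical axes):
-91.0 x + 300.0 y = 21899.14
265.4 x + 84.4 y = -6788.98
Solving the 2×2 system: x ≈ -44.5, y ≈ 59.5 km.
Check against STA02 (with the unrounded x, y): √((x + 46.2)²+(y + 58.9)²) = 118.41 ≈ 118.41 km. ✓

x ≈ -44.5 km, y ≈ 59.5 km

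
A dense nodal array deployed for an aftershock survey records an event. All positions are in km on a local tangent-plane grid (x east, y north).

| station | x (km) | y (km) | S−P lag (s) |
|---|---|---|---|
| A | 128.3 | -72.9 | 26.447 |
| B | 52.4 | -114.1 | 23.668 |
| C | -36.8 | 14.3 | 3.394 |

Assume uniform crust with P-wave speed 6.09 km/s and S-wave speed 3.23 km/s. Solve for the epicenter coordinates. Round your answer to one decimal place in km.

-20.8 km east, 31.3 km north

Distance from S−P lag: d = Δt · v_P v_S / (v_P − v_S) = Δt · (6.09·3.23)/(6.09−3.23) ≈ 6.8779·Δt.
So d_A = 181.90, d_B = 162.79, d_C = 23.34 km.
Circle about each station: (x − 128.3)² + (y + 72.9)² = 181.90²; (x − 52.4)² + (y + 114.1)² = 162.79²; (x + 36.8)² + (y − 14.3)² = 23.34².
Subtracting the A equation from the B and C equations removes the quadratic terms:
-151.8 x − 82.4 y = 576.30
-330.2 x + 174.4 y = 12326.28
Solving the 2×2 system: x ≈ -20.8, y ≈ 31.3 km.
Check against A (with the unrounded x, y): √((x − 128.3)²+(y + 72.9)²) = 181.90 ≈ 181.90 km. ✓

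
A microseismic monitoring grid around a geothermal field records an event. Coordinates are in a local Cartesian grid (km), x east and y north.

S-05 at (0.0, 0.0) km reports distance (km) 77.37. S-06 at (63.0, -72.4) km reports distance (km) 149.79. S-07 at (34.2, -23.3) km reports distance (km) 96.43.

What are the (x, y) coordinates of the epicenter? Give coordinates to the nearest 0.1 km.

Circle about each station: x² + y² = 77.37²; (x − 63.0)² + (y + 72.4)² = 149.79²; (x − 34.2)² + (y + 23.3)² = 96.43².
Subtracting the S-05 equation from the S-06 and S-07 equations removes the quadratic terms:
126.0 x − 144.8 y = -7240.17
68.4 x − 46.6 y = -1600.10
Solving the 2×2 system: x ≈ 26.2, y ≈ 72.8 km.

26.2 km east, 72.8 km north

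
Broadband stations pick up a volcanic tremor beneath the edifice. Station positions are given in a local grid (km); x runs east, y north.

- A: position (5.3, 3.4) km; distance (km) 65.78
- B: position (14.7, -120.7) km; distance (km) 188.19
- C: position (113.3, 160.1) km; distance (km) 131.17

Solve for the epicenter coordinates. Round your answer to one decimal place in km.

(20.5, 67.4)

Circle about each station: (x − 5.3)² + (y − 3.4)² = 65.78²; (x − 14.7)² + (y + 120.7)² = 188.19²; (x − 113.3)² + (y − 160.1)² = 131.17².
Subtracting the A equation from the B and C equations removes the quadratic terms:
18.8 x − 248.2 y = -16343.54
216.0 x + 313.4 y = 25550.69
Solving the 2×2 system: x ≈ 20.5, y ≈ 67.4 km.
Check against A (with the unrounded x, y): √((x − 5.3)²+(y − 3.4)²) = 65.78 ≈ 65.78 km. ✓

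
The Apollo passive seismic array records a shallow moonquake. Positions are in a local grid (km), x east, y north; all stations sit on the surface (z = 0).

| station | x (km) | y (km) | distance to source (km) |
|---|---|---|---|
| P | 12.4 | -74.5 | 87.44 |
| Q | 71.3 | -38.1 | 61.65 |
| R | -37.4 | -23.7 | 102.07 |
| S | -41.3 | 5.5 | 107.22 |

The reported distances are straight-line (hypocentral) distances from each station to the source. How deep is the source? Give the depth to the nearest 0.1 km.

53.1 km

Each station gives a sphere (x−x_i)² + (y−y_i)² + z² = d_i² (stations at z=0).
Subtracting the P sphere from Q and R: z² cancels, leaving linear equations in x and y:
117.8 x + 72.8 y = 4676.32
-99.6 x + 101.6 y = -6516.09
Solving: x ≈ 49.403, y ≈ -15.705 km (keep extra digits for the depth step; rounded: 49.4, -15.7).
Then from the P sphere: z² = 87.44² − (x − 12.4)² − (y + 74.5)² with x = 49.403, y = -15.705, so z ≈ 53.101 ≈ 53.1 km.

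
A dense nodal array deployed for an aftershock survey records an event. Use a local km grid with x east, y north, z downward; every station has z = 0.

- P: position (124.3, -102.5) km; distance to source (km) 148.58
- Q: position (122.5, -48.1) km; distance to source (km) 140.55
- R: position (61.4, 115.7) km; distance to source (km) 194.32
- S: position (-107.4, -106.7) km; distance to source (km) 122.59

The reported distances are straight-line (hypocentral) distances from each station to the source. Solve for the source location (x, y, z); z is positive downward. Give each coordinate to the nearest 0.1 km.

Each station gives a sphere (x−x_i)² + (y−y_i)² + z² = d_i² (stations at z=0).
Subtracting the P sphere from Q and R: z² cancels, leaving linear equations in x and y:
-3.6 x + 108.8 y = -6315.17
-125.8 x + 436.4 y = -24484.54
Solving: x ≈ -7.595, y ≈ -58.295 km (keep extra digits for the depth step; rounded: -7.6, -58.3).
Then from the P sphere: z² = 148.58² − (x − 124.3)² − (y + 102.5)² with x = -7.595, y = -58.295, so z ≈ 52.208 ≈ 52.2 km.

x ≈ -7.6 km, y ≈ -58.3 km, depth ≈ 52.2 km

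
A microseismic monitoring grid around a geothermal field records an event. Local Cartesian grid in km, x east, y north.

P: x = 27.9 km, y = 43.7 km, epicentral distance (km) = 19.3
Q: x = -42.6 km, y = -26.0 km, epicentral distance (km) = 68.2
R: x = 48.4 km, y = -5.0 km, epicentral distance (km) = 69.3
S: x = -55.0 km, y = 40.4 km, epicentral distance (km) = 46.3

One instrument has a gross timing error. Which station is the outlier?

P

Solve using three stations at a time. Using Q, R, S (subtract circle equations pairwise → linear system) gives (x, y) ≈ (-9.2, 33.5).
Distances from that point to each station vs reported:
  P: calculated 38.5 vs reported 19.3 → residual 19.2 km
  Q: calculated 68.2 vs reported 68.2 → residual 0.0 km
  R: calculated 69.3 vs reported 69.3 → residual 0.0 km
  S: calculated 46.3 vs reported 46.3 → residual 0.0 km
Q, R, S are mutually consistent (residuals ≈ 0); P is off by 19.2 km.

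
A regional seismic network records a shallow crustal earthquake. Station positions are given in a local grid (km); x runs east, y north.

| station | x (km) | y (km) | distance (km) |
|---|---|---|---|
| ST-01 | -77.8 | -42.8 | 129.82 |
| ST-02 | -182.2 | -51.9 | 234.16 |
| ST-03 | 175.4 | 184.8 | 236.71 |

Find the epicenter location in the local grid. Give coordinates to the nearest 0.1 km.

Circle about each station: (x + 77.8)² + (y + 42.8)² = 129.82²; (x + 182.2)² + (y + 51.9)² = 234.16²; (x − 175.4)² + (y − 184.8)² = 236.71².
Subtracting the ST-01 equation from the ST-02 and ST-03 equations removes the quadratic terms:
-208.8 x − 18.2 y = -9971.90
506.4 x + 455.2 y = 17853.13
Solving the 2×2 system: x ≈ 49.1, y ≈ -15.4 km.

(49.1, -15.4)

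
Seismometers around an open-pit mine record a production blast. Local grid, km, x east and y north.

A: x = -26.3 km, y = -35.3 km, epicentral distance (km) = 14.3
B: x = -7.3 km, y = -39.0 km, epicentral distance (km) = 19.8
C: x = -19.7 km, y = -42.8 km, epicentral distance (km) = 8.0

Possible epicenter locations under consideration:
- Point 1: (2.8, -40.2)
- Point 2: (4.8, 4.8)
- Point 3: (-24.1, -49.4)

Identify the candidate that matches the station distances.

Point 3

For each candidate, compare |candidate − station| to the reported distance:
Point 1: residuals A 15.2, B 9.6, C 14.6 → max 15.2 km
Point 2: residuals A 36.4, B 25.6, C 45.5 → max 45.5 km
Point 3: residuals A 0.0, B 0.0, C 0.1 → max 0.1 km
Only Point 3 has all residuals ≈ 0.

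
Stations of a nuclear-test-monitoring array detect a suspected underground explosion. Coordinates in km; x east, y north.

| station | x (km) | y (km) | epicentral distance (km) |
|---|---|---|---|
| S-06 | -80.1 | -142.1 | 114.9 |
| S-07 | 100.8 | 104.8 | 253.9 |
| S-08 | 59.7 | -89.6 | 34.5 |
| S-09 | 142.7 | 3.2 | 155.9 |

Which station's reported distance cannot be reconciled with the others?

S-07

Solve using three stations at a time. Using S-06, S-08, S-09 (subtract circle equations pairwise → linear system) gives (x, y) ≈ (27.5, -101.8).
Distances from that point to each station vs reported:
  S-06: calculated 114.9 vs reported 114.9 → residual 0.0 km
  S-07: calculated 219.2 vs reported 253.9 → residual 34.7 km
  S-08: calculated 34.4 vs reported 34.5 → residual 0.1 km
  S-09: calculated 155.9 vs reported 155.9 → residual 0.0 km
S-06, S-08, S-09 are mutually consistent (residuals ≈ 0); S-07 is off by 34.7 km.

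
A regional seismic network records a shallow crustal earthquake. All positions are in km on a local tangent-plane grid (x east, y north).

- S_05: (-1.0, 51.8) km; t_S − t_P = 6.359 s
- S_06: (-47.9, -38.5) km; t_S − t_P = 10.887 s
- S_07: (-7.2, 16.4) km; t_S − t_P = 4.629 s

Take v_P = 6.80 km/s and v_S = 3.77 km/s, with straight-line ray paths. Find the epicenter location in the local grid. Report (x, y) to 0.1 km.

Distance from S−P lag: d = Δt · v_P v_S / (v_P − v_S) = Δt · (6.80·3.77)/(6.80−3.77) ≈ 8.4607·Δt.
So d_S_05 = 53.80, d_S_06 = 92.11, d_S_07 = 39.16 km.
Circle about each station: (x + 1.0)² + (y − 51.8)² = 53.80²; (x + 47.9)² + (y + 38.5)² = 92.11²; (x + 7.2)² + (y − 16.4)² = 39.16².
Subtracting pairs of circle equations eliminates x²+y² and gives linear equations (the radical axes):
-93.8 x − 180.6 y = -4497.39
-12.4 x − 70.8 y = -1002.51
Solving the 2×2 system: x ≈ 31.2, y ≈ 8.7 km.
Check against S_05 (with the unrounded x, y): √((x + 1.0)²+(y − 51.8)²) = 53.81 ≈ 53.80 km. ✓

x ≈ 31.2 km, y ≈ 8.7 km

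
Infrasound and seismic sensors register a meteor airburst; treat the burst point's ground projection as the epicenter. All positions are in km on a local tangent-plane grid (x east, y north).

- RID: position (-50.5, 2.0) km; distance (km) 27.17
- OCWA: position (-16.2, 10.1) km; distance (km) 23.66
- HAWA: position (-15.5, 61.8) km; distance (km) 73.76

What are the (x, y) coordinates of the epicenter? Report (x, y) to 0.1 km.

-26.7 km east, -11.1 km north

Circle about each station: (x + 50.5)² + (y − 2.0)² = 27.17²; (x + 16.2)² + (y − 10.1)² = 23.66²; (x + 15.5)² + (y − 61.8)² = 73.76².
Subtracting pairs of circle equations eliminates x²+y² and gives linear equations (the radical axes):
68.6 x + 16.2 y = -2011.39
70.0 x + 119.6 y = -3197.09
Solving the 2×2 system: x ≈ -26.7, y ≈ -11.1 km.
Check against RID (with the unrounded x, y): √((x + 50.5)²+(y − 2.0)²) = 27.17 ≈ 27.17 km. ✓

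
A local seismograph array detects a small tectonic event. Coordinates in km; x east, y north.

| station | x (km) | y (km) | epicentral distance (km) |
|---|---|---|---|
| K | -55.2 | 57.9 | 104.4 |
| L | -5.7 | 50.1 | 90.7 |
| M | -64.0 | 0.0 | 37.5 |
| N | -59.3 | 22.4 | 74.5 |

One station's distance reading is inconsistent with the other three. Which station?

M

Solve using three stations at a time. Using K, L, N (subtract circle equations pairwise → linear system) gives (x, y) ≈ (-18.2, -39.7).
Distances from that point to each station vs reported:
  K: calculated 104.4 vs reported 104.4 → residual 0.0 km
  L: calculated 90.7 vs reported 90.7 → residual 0.0 km
  M: calculated 60.6 vs reported 37.5 → residual 23.1 km
  N: calculated 74.5 vs reported 74.5 → residual 0.0 km
K, L, N are mutually consistent (residuals ≈ 0); M is off by 23.1 km.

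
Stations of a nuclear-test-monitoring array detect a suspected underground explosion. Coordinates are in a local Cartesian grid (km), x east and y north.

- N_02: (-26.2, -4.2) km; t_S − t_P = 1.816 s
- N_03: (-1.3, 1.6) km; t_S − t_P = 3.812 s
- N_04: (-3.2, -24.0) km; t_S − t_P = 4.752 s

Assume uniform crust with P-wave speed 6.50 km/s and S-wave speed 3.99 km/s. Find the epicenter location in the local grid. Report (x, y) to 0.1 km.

Distance from S−P lag: d = Δt · v_P v_S / (v_P − v_S) = Δt · (6.50·3.99)/(6.50−3.99) ≈ 10.3327·Δt.
So d_N_02 = 18.76, d_N_03 = 39.39, d_N_04 = 49.10 km.
Circle about each station: (x + 26.2)² + (y + 4.2)² = 18.76²; (x + 1.3)² + (y − 1.6)² = 39.39²; (x + 3.2)² + (y + 24.0)² = 49.10².
Subtracting pairs of circle equations eliminates x²+y² and gives linear equations (the radical axes):
49.8 x + 11.6 y = -1899.46
46.0 x − 39.6 y = -2176.71
Solving the 2×2 system: x ≈ -40.1, y ≈ 8.4 km.

x ≈ -40.1 km, y ≈ 8.4 km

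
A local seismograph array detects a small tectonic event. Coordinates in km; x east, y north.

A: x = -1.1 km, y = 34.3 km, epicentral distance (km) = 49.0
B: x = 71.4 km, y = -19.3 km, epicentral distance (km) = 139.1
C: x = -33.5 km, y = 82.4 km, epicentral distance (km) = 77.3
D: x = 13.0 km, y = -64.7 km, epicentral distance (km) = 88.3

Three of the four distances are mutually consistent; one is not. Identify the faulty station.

Solve using three stations at a time. Using A, C, D (subtract circle equations pairwise → linear system) gives (x, y) ≈ (-40.7, 5.4).
Distances from that point to each station vs reported:
  A: calculated 49.1 vs reported 49.0 → residual 0.1 km
  B: calculated 114.8 vs reported 139.1 → residual 24.3 km
  C: calculated 77.3 vs reported 77.3 → residual 0.0 km
  D: calculated 88.3 vs reported 88.3 → residual 0.0 km
A, C, D are mutually consistent (residuals ≈ 0); B is off by 24.3 km.

B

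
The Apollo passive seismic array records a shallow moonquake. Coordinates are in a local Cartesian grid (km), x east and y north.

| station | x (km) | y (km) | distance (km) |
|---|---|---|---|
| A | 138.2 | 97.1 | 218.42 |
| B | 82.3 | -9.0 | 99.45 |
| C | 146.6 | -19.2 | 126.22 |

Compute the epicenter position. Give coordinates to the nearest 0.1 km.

Circle about each station: (x − 138.2)² + (y − 97.1)² = 218.42²; (x − 82.3)² + (y + 9.0)² = 99.45²; (x − 146.6)² + (y + 19.2)² = 126.22².
Subtracting pairs of circle equations eliminates x²+y² and gives linear equations (the radical axes):
-111.8 x − 212.2 y = 16143.63
16.8 x − 232.6 y = 25108.36
Solving the 2×2 system: x ≈ 53.2, y ≈ -104.1 km.

x ≈ 53.2 km, y ≈ -104.1 km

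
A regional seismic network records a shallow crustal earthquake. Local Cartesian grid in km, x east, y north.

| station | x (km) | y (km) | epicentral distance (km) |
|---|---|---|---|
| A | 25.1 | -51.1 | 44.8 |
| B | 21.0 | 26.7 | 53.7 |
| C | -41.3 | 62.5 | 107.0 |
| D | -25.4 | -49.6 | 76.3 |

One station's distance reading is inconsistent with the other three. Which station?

B

Solve using three stations at a time. Using A, C, D (subtract circle equations pairwise → linear system) gives (x, y) ≈ (38.9, -8.4).
Distances from that point to each station vs reported:
  A: calculated 44.9 vs reported 44.8 → residual 0.1 km
  B: calculated 39.4 vs reported 53.7 → residual 14.3 km
  C: calculated 107.0 vs reported 107.0 → residual 0.0 km
  D: calculated 76.3 vs reported 76.3 → residual 0.0 km
A, C, D are mutually consistent (residuals ≈ 0); B is off by 14.3 km.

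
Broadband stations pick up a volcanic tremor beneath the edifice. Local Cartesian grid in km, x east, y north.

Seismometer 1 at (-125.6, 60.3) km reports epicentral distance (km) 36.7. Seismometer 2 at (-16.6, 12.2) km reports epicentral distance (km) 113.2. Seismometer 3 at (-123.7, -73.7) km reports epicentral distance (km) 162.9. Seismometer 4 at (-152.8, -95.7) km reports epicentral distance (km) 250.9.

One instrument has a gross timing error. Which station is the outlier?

Solve using three stations at a time. Using Seismometer 1, Seismometer 2, Seismometer 3 (subtract circle equations pairwise → linear system) gives (x, y) ≈ (-101.0, 87.6).
Distances from that point to each station vs reported:
  Seismometer 1: calculated 36.7 vs reported 36.7 → residual 0.0 km
  Seismometer 2: calculated 113.2 vs reported 113.2 → residual 0.0 km
  Seismometer 3: calculated 162.9 vs reported 162.9 → residual 0.0 km
  Seismometer 4: calculated 190.5 vs reported 250.9 → residual 60.4 km
Seismometer 1, Seismometer 2, Seismometer 3 are mutually consistent (residuals ≈ 0); Seismometer 4 is off by 60.4 km.

Seismometer 4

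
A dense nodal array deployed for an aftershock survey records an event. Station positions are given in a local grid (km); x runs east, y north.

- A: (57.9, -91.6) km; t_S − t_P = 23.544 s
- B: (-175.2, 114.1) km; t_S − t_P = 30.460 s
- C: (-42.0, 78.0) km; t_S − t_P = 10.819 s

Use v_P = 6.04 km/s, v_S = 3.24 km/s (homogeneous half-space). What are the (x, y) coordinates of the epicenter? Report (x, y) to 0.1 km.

Distance from S−P lag: d = Δt · v_P v_S / (v_P − v_S) = Δt · (6.04·3.24)/(6.04−3.24) ≈ 6.9891·Δt.
So d_A = 164.55, d_B = 212.89, d_C = 75.62 km.
Circle about each station: (x − 57.9)² + (y + 91.6)² = 164.55²; (x + 175.2)² + (y − 114.1)² = 212.89²; (x + 42.0)² + (y − 78.0)² = 75.62².
Subtracting the A equation from the B and C equations removes the quadratic terms:
-466.2 x + 411.4 y = 13725.43
-199.8 x + 339.2 y = 17463.35
Solving the 2×2 system: x ≈ 33.3, y ≈ 71.1 km.
Check against A (with the unrounded x, y): √((x − 57.9)²+(y + 91.6)²) = 164.55 ≈ 164.55 km. ✓

x ≈ 33.3 km, y ≈ 71.1 km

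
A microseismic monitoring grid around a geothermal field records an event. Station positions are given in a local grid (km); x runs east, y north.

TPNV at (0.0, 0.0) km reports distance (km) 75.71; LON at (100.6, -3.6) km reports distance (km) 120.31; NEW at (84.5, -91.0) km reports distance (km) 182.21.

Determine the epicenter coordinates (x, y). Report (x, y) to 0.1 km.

9.6 km east, 75.1 km north

Circle about each station: x² + y² = 75.71²; (x − 100.6)² + (y + 3.6)² = 120.31²; (x − 84.5)² + (y + 91.0)² = 182.21².
Subtracting the TPNV equation from the LON and NEW equations removes the quadratic terms:
201.2 x − 7.2 y = 1390.83
169.0 x − 182.0 y = -12047.23
Solving the 2×2 system: x ≈ 9.6, y ≈ 75.1 km.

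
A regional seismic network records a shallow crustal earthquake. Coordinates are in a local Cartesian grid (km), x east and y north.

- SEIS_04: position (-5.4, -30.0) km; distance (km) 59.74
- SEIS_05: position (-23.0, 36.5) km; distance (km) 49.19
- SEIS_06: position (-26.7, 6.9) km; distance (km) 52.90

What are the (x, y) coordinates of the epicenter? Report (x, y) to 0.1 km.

24.0 km east, 22.0 km north

Circle about each station: (x + 5.4)² + (y + 30.0)² = 59.74²; (x + 23.0)² + (y − 36.5)² = 49.19²; (x + 26.7)² + (y − 6.9)² = 52.90².
Subtracting pairs of circle equations eliminates x²+y² and gives linear equations (the radical axes):
-35.2 x + 133.0 y = 2081.30
-42.6 x + 73.8 y = 601.80
Solving the 2×2 system: x ≈ 24.0, y ≈ 22.0 km.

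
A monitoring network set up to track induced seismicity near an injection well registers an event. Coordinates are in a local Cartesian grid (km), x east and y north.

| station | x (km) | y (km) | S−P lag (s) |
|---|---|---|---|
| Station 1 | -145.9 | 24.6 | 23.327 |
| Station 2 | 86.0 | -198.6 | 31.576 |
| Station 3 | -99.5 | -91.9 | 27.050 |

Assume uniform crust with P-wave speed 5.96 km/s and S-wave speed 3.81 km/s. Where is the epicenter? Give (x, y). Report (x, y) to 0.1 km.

Distance from S−P lag: d = Δt · v_P v_S / (v_P − v_S) = Δt · (5.96·3.81)/(5.96−3.81) ≈ 10.5617·Δt.
So d_Station 1 = 246.37, d_Station 2 = 333.50, d_Station 3 = 285.69 km.
Circle about each station: (x + 145.9)² + (y − 24.6)² = 246.37²; (x − 86.0)² + (y + 198.6)² = 333.50²; (x + 99.5)² + (y + 91.9)² = 285.69².
Subtracting the Station 1 equation from the Station 2 and Station 3 equations removes the quadratic terms:
463.8 x − 446.4 y = -25578.08
92.8 x − 233.0 y = -24466.71
Solving the 2×2 system: x ≈ 74.5, y ≈ 134.7 km.
Check against Station 1 (with the unrounded x, y): √((x + 145.9)²+(y − 24.6)²) = 246.32 ≈ 246.37 km. ✓

74.5 km east, 134.7 km north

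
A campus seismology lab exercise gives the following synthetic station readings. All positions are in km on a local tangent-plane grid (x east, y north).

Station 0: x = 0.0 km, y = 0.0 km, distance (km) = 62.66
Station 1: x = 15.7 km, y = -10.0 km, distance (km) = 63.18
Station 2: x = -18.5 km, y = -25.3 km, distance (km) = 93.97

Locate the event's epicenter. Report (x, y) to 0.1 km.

Circle about each station: x² + y² = 62.66²; (x − 15.7)² + (y + 10.0)² = 63.18²; (x + 18.5)² + (y + 25.3)² = 93.97².
Subtracting pairs of circle equations eliminates x²+y² and gives linear equations (the radical axes):
31.4 x − 20.0 y = 281.05
-37.0 x − 50.6 y = -3921.75
Solving the 2×2 system: x ≈ 39.8, y ≈ 48.4 km.

39.8 km east, 48.4 km north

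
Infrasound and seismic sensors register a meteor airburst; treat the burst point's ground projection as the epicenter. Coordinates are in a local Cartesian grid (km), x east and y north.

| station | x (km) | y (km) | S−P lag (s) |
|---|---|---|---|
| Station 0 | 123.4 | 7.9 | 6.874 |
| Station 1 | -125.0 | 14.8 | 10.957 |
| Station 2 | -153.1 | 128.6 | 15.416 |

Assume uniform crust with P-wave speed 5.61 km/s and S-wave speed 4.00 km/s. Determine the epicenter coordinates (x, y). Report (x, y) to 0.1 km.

27.7 km east, 12.5 km north

Distance from S−P lag: d = Δt · v_P v_S / (v_P − v_S) = Δt · (5.61·4.00)/(5.61−4.00) ≈ 13.9379·Δt.
So d_Station 0 = 95.81, d_Station 1 = 152.72, d_Station 2 = 214.87 km.
Circle about each station: (x − 123.4)² + (y − 7.9)² = 95.81²; (x + 125.0)² + (y − 14.8)² = 152.72²; (x + 153.1)² + (y − 128.6)² = 214.87².
Subtracting pairs of circle equations eliminates x²+y² and gives linear equations (the radical axes):
-496.8 x + 13.8 y = -13589.77
-553.0 x + 241.4 y = -12301.96
Solving the 2×2 system: x ≈ 27.7, y ≈ 12.5 km.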